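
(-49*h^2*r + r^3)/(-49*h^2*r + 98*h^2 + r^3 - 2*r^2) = r/(r - 2)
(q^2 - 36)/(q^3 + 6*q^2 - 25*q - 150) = (q - 6)/(q^2 - 25)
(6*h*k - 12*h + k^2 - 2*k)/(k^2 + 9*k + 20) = (6*h*k - 12*h + k^2 - 2*k)/(k^2 + 9*k + 20)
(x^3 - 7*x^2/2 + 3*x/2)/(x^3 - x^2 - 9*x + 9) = x*(2*x - 1)/(2*(x^2 + 2*x - 3))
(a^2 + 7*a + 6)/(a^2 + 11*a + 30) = (a + 1)/(a + 5)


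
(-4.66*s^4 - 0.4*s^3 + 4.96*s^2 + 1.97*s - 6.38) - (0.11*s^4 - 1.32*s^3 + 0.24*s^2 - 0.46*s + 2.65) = -4.77*s^4 + 0.92*s^3 + 4.72*s^2 + 2.43*s - 9.03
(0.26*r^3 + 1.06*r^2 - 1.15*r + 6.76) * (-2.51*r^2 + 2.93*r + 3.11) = -0.6526*r^5 - 1.8988*r^4 + 6.8009*r^3 - 17.0405*r^2 + 16.2303*r + 21.0236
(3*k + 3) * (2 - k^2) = -3*k^3 - 3*k^2 + 6*k + 6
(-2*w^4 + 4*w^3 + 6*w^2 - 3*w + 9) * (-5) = 10*w^4 - 20*w^3 - 30*w^2 + 15*w - 45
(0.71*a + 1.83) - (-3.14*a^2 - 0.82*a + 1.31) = 3.14*a^2 + 1.53*a + 0.52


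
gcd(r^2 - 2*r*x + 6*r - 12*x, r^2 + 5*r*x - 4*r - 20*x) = 1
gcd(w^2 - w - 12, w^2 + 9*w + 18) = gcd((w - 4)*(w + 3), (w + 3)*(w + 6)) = w + 3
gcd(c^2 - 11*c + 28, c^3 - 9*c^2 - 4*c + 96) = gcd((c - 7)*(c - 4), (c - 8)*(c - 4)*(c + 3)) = c - 4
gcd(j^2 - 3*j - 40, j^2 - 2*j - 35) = j + 5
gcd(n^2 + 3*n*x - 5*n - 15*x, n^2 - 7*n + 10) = n - 5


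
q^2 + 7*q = q*(q + 7)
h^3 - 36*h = h*(h - 6)*(h + 6)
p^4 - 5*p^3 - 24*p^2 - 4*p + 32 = (p - 8)*(p - 1)*(p + 2)^2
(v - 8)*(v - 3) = v^2 - 11*v + 24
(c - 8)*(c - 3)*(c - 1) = c^3 - 12*c^2 + 35*c - 24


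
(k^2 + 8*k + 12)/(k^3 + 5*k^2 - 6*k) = (k + 2)/(k*(k - 1))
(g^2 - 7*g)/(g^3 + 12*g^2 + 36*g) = (g - 7)/(g^2 + 12*g + 36)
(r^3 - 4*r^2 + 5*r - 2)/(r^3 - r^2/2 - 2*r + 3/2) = 2*(r - 2)/(2*r + 3)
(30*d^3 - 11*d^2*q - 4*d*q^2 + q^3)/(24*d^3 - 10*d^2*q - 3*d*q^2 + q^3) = (-5*d + q)/(-4*d + q)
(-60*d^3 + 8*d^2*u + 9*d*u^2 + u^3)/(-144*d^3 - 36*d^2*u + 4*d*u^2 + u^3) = (-10*d^2 + 3*d*u + u^2)/(-24*d^2 - 2*d*u + u^2)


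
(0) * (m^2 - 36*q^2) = 0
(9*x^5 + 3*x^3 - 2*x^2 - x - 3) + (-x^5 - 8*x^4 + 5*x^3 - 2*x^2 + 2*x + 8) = 8*x^5 - 8*x^4 + 8*x^3 - 4*x^2 + x + 5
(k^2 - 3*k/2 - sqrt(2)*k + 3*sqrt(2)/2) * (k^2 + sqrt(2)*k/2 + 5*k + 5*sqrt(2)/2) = k^4 - sqrt(2)*k^3/2 + 7*k^3/2 - 17*k^2/2 - 7*sqrt(2)*k^2/4 - 7*k/2 + 15*sqrt(2)*k/4 + 15/2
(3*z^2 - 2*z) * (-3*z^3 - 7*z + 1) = -9*z^5 + 6*z^4 - 21*z^3 + 17*z^2 - 2*z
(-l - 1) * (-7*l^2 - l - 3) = 7*l^3 + 8*l^2 + 4*l + 3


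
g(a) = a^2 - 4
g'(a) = 2*a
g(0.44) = -3.81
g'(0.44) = 0.88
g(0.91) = -3.17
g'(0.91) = 1.82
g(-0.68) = -3.54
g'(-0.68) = -1.36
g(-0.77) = -3.41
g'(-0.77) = -1.54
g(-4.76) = 18.66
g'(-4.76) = -9.52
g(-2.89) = 4.35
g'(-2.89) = -5.78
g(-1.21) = -2.54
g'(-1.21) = -2.42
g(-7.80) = 56.84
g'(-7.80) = -15.60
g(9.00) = 77.00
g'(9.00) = 18.00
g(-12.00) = 140.00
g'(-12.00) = -24.00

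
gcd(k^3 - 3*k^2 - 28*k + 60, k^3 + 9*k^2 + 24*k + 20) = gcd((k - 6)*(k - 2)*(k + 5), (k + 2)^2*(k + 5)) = k + 5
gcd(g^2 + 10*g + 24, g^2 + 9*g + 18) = g + 6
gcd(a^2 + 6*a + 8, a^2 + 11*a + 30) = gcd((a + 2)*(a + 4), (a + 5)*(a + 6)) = 1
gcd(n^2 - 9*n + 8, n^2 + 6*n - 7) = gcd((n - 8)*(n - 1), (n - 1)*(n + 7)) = n - 1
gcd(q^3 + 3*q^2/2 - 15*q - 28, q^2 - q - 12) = q - 4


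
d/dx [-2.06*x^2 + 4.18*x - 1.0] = 4.18 - 4.12*x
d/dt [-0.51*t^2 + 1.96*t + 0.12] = 1.96 - 1.02*t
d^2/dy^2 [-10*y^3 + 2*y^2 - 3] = 4 - 60*y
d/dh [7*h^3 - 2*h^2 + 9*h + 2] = 21*h^2 - 4*h + 9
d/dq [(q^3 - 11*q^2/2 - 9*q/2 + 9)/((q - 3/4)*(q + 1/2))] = 4*(16*q^4 - 8*q^3 + 76*q^2 - 222*q + 63)/(64*q^4 - 32*q^3 - 44*q^2 + 12*q + 9)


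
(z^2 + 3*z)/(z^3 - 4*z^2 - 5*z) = (z + 3)/(z^2 - 4*z - 5)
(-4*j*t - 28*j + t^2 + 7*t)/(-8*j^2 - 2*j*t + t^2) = (t + 7)/(2*j + t)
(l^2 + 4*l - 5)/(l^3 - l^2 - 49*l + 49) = (l + 5)/(l^2 - 49)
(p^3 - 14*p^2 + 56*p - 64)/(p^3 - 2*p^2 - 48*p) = (p^2 - 6*p + 8)/(p*(p + 6))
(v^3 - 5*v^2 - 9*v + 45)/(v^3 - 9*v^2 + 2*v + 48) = (v^2 - 2*v - 15)/(v^2 - 6*v - 16)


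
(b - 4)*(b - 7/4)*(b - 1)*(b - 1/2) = b^4 - 29*b^3/4 + 129*b^2/8 - 107*b/8 + 7/2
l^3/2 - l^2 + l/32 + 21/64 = (l/2 + 1/4)*(l - 7/4)*(l - 3/4)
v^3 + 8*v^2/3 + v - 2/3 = (v - 1/3)*(v + 1)*(v + 2)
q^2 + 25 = (q - 5*I)*(q + 5*I)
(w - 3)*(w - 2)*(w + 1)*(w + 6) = w^4 + 2*w^3 - 23*w^2 + 12*w + 36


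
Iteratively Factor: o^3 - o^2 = (o)*(o^2 - o) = o*(o - 1)*(o)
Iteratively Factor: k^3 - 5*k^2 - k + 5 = (k - 5)*(k^2 - 1) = (k - 5)*(k + 1)*(k - 1)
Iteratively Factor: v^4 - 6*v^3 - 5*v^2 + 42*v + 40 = (v + 1)*(v^3 - 7*v^2 + 2*v + 40) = (v - 5)*(v + 1)*(v^2 - 2*v - 8) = (v - 5)*(v - 4)*(v + 1)*(v + 2)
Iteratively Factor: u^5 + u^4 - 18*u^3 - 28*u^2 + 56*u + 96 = (u + 2)*(u^4 - u^3 - 16*u^2 + 4*u + 48) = (u + 2)*(u + 3)*(u^3 - 4*u^2 - 4*u + 16) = (u - 4)*(u + 2)*(u + 3)*(u^2 - 4) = (u - 4)*(u - 2)*(u + 2)*(u + 3)*(u + 2)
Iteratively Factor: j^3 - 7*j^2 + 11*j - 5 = (j - 1)*(j^2 - 6*j + 5) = (j - 5)*(j - 1)*(j - 1)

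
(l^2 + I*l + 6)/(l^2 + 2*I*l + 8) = (l + 3*I)/(l + 4*I)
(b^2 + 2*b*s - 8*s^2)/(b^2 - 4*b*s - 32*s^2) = (-b + 2*s)/(-b + 8*s)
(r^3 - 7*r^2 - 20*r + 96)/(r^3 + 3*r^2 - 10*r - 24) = (r - 8)/(r + 2)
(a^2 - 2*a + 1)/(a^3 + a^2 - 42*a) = (a^2 - 2*a + 1)/(a*(a^2 + a - 42))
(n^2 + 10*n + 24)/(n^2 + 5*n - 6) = (n + 4)/(n - 1)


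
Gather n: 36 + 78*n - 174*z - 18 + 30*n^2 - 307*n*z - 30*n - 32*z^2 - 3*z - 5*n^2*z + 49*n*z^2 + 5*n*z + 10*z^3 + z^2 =n^2*(30 - 5*z) + n*(49*z^2 - 302*z + 48) + 10*z^3 - 31*z^2 - 177*z + 18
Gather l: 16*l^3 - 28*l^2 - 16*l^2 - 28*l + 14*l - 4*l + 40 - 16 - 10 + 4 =16*l^3 - 44*l^2 - 18*l + 18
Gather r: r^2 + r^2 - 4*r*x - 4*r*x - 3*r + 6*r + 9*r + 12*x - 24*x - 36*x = 2*r^2 + r*(12 - 8*x) - 48*x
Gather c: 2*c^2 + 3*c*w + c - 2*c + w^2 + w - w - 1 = 2*c^2 + c*(3*w - 1) + w^2 - 1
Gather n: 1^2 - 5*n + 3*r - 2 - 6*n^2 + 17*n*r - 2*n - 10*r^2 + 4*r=-6*n^2 + n*(17*r - 7) - 10*r^2 + 7*r - 1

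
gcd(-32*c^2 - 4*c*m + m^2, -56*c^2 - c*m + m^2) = 8*c - m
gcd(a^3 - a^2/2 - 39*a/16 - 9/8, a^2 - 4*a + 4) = a - 2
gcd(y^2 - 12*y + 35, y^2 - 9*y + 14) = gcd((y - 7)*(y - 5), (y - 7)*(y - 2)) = y - 7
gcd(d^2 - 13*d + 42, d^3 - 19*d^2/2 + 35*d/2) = d - 7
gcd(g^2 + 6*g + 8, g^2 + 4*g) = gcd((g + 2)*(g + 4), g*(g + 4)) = g + 4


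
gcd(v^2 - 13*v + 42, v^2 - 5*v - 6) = v - 6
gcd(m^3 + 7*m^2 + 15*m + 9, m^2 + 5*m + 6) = m + 3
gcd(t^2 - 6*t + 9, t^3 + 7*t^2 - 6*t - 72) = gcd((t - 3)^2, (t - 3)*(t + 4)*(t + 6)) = t - 3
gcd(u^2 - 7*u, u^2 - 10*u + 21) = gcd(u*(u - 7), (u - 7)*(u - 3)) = u - 7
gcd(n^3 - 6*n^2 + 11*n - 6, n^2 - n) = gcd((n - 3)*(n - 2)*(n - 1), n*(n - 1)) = n - 1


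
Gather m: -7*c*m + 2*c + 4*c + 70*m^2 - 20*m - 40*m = 6*c + 70*m^2 + m*(-7*c - 60)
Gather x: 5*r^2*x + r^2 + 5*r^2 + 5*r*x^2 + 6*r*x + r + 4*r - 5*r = 6*r^2 + 5*r*x^2 + x*(5*r^2 + 6*r)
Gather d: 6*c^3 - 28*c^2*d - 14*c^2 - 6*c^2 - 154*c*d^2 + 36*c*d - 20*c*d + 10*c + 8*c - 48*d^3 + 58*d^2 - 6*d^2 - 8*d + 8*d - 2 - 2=6*c^3 - 20*c^2 + 18*c - 48*d^3 + d^2*(52 - 154*c) + d*(-28*c^2 + 16*c) - 4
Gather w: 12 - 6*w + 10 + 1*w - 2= 20 - 5*w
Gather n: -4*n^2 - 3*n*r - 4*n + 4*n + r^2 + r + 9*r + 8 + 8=-4*n^2 - 3*n*r + r^2 + 10*r + 16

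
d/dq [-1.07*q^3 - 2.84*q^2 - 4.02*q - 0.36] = -3.21*q^2 - 5.68*q - 4.02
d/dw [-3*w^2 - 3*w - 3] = -6*w - 3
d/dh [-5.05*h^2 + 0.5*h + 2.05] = 0.5 - 10.1*h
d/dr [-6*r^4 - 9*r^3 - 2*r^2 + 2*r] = -24*r^3 - 27*r^2 - 4*r + 2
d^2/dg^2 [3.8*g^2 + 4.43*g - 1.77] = 7.60000000000000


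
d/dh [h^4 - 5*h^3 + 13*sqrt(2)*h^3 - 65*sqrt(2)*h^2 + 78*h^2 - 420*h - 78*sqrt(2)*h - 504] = 4*h^3 - 15*h^2 + 39*sqrt(2)*h^2 - 130*sqrt(2)*h + 156*h - 420 - 78*sqrt(2)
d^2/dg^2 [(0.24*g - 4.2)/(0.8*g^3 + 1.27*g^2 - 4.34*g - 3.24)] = (0.9216*g^5 - 30.79296*g^4 - 65.834448*g^3 + 54.31428*g^2 + 79.504272*g - 199.532928)/(0.512*g^9 + 2.4384*g^8 - 4.46184*g^7 - 30.629057*g^6 + 4.454442*g^5 + 123.581928*g^4 + 50.597128*g^3 - 143.086176*g^2 - 136.678752*g - 34.012224)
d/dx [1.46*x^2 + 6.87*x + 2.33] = 2.92*x + 6.87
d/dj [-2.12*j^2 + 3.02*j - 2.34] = 3.02 - 4.24*j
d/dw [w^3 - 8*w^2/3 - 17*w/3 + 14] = 3*w^2 - 16*w/3 - 17/3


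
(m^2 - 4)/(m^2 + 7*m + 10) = (m - 2)/(m + 5)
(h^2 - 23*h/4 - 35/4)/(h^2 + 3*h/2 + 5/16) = 4*(h - 7)/(4*h + 1)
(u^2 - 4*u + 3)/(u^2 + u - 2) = (u - 3)/(u + 2)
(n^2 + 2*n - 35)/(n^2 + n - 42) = (n - 5)/(n - 6)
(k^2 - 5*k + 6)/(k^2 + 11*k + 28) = (k^2 - 5*k + 6)/(k^2 + 11*k + 28)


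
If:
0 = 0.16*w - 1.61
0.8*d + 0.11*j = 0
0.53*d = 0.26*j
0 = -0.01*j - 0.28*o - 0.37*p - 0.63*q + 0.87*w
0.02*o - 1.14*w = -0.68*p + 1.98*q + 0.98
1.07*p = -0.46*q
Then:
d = 0.00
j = 0.00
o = 39.89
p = 2.20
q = -5.13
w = 10.06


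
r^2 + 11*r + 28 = (r + 4)*(r + 7)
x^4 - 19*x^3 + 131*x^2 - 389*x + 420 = (x - 7)*(x - 5)*(x - 4)*(x - 3)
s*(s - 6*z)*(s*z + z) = s^3*z - 6*s^2*z^2 + s^2*z - 6*s*z^2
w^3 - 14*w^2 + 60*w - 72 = (w - 6)^2*(w - 2)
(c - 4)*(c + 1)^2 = c^3 - 2*c^2 - 7*c - 4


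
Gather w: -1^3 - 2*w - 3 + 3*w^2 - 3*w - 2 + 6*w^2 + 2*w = 9*w^2 - 3*w - 6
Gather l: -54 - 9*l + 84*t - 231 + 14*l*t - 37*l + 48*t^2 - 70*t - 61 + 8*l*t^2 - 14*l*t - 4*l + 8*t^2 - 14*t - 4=l*(8*t^2 - 50) + 56*t^2 - 350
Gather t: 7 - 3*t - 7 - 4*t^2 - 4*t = -4*t^2 - 7*t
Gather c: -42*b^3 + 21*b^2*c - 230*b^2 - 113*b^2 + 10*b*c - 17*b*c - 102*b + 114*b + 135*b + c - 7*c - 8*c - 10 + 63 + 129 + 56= -42*b^3 - 343*b^2 + 147*b + c*(21*b^2 - 7*b - 14) + 238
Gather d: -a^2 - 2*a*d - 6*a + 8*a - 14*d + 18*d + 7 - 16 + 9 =-a^2 + 2*a + d*(4 - 2*a)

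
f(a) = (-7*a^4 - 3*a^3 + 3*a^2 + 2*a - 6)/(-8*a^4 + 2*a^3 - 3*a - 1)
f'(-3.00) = -0.05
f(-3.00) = 0.68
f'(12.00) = 0.00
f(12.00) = 0.92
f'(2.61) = -0.03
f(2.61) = 1.04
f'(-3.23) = -0.05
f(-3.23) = 0.69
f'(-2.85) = -0.06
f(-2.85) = 0.67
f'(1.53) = -0.00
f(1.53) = 1.07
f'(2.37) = -0.03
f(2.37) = 1.05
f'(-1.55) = 0.12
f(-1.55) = 0.62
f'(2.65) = -0.03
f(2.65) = 1.04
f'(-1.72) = 0.02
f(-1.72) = 0.61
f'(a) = (32*a^3 - 6*a^2 + 3)*(-7*a^4 - 3*a^3 + 3*a^2 + 2*a - 6)/(-8*a^4 + 2*a^3 - 3*a - 1)^2 + (-28*a^3 - 9*a^2 + 6*a + 2)/(-8*a^4 + 2*a^3 - 3*a - 1) = (-38*a^6 + 48*a^5 + 105*a^4 - 154*a^3 + 36*a^2 - 6*a - 20)/(64*a^8 - 32*a^7 + 4*a^6 + 48*a^5 + 4*a^4 - 4*a^3 + 9*a^2 + 6*a + 1)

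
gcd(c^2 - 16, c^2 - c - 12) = c - 4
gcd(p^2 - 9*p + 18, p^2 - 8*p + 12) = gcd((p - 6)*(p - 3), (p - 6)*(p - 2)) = p - 6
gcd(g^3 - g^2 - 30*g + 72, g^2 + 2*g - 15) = g - 3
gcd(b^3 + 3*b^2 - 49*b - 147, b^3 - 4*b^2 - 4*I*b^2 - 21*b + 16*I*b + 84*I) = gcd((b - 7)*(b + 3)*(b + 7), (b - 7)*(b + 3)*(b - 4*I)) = b^2 - 4*b - 21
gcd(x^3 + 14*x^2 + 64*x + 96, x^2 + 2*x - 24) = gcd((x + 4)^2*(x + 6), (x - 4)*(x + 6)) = x + 6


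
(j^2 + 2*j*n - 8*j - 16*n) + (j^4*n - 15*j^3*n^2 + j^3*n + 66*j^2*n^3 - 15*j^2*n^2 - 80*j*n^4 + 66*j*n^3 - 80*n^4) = j^4*n - 15*j^3*n^2 + j^3*n + 66*j^2*n^3 - 15*j^2*n^2 + j^2 - 80*j*n^4 + 66*j*n^3 + 2*j*n - 8*j - 80*n^4 - 16*n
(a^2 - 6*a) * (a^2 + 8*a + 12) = a^4 + 2*a^3 - 36*a^2 - 72*a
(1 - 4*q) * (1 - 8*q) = 32*q^2 - 12*q + 1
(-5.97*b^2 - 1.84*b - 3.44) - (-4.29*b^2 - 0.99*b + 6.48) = -1.68*b^2 - 0.85*b - 9.92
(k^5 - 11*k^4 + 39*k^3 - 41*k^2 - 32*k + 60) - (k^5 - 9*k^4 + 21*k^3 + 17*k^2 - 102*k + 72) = -2*k^4 + 18*k^3 - 58*k^2 + 70*k - 12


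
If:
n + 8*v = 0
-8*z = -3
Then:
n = -8*v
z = 3/8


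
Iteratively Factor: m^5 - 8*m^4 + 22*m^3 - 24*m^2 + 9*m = (m)*(m^4 - 8*m^3 + 22*m^2 - 24*m + 9) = m*(m - 1)*(m^3 - 7*m^2 + 15*m - 9) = m*(m - 3)*(m - 1)*(m^2 - 4*m + 3) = m*(m - 3)^2*(m - 1)*(m - 1)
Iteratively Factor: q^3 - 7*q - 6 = (q + 2)*(q^2 - 2*q - 3) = (q - 3)*(q + 2)*(q + 1)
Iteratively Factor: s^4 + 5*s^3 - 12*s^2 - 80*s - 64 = (s - 4)*(s^3 + 9*s^2 + 24*s + 16) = (s - 4)*(s + 1)*(s^2 + 8*s + 16) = (s - 4)*(s + 1)*(s + 4)*(s + 4)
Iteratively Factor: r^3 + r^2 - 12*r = (r)*(r^2 + r - 12) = r*(r - 3)*(r + 4)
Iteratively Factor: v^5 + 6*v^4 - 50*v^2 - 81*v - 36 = (v - 3)*(v^4 + 9*v^3 + 27*v^2 + 31*v + 12) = (v - 3)*(v + 1)*(v^3 + 8*v^2 + 19*v + 12) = (v - 3)*(v + 1)*(v + 4)*(v^2 + 4*v + 3) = (v - 3)*(v + 1)^2*(v + 4)*(v + 3)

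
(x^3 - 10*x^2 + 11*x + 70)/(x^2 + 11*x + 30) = (x^3 - 10*x^2 + 11*x + 70)/(x^2 + 11*x + 30)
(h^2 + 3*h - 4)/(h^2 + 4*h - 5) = (h + 4)/(h + 5)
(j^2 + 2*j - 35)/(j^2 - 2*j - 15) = (j + 7)/(j + 3)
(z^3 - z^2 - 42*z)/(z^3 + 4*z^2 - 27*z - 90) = z*(z - 7)/(z^2 - 2*z - 15)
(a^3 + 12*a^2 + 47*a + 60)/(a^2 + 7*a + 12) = a + 5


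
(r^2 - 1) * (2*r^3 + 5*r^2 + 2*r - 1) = 2*r^5 + 5*r^4 - 6*r^2 - 2*r + 1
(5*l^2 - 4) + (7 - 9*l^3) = -9*l^3 + 5*l^2 + 3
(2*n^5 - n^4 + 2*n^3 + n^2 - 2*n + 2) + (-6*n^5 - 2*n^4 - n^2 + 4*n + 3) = -4*n^5 - 3*n^4 + 2*n^3 + 2*n + 5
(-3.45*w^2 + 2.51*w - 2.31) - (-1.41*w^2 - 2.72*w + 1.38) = -2.04*w^2 + 5.23*w - 3.69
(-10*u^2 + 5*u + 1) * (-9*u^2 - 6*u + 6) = 90*u^4 + 15*u^3 - 99*u^2 + 24*u + 6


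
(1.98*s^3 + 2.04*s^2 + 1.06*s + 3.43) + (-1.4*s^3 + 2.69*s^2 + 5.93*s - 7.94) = 0.58*s^3 + 4.73*s^2 + 6.99*s - 4.51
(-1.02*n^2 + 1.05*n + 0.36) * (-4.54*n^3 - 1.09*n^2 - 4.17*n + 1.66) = 4.6308*n^5 - 3.6552*n^4 + 1.4745*n^3 - 6.4641*n^2 + 0.2418*n + 0.5976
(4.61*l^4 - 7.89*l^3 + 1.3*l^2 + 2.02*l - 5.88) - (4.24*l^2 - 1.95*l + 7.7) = 4.61*l^4 - 7.89*l^3 - 2.94*l^2 + 3.97*l - 13.58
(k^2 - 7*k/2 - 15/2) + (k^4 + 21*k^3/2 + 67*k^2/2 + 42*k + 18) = k^4 + 21*k^3/2 + 69*k^2/2 + 77*k/2 + 21/2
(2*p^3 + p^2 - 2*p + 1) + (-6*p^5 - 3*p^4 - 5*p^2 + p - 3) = -6*p^5 - 3*p^4 + 2*p^3 - 4*p^2 - p - 2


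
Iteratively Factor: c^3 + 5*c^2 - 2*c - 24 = (c + 3)*(c^2 + 2*c - 8) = (c + 3)*(c + 4)*(c - 2)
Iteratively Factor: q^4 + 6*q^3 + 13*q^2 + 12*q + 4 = (q + 2)*(q^3 + 4*q^2 + 5*q + 2) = (q + 2)^2*(q^2 + 2*q + 1) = (q + 1)*(q + 2)^2*(q + 1)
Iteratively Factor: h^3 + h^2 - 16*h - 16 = (h - 4)*(h^2 + 5*h + 4) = (h - 4)*(h + 1)*(h + 4)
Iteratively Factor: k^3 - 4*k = (k - 2)*(k^2 + 2*k) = (k - 2)*(k + 2)*(k)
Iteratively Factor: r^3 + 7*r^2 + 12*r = (r)*(r^2 + 7*r + 12) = r*(r + 3)*(r + 4)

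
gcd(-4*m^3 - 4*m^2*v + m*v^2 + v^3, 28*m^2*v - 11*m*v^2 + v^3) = 1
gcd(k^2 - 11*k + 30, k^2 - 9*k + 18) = k - 6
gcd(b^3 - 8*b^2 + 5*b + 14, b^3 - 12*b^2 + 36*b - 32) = b - 2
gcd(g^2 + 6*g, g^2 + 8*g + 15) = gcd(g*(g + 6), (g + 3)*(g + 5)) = 1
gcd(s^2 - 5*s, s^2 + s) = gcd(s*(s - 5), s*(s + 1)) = s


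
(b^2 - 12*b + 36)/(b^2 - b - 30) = (b - 6)/(b + 5)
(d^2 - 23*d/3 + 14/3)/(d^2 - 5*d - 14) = (d - 2/3)/(d + 2)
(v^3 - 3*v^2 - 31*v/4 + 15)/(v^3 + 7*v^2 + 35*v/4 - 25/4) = (2*v^2 - 11*v + 12)/(2*v^2 + 9*v - 5)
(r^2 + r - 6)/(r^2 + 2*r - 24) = (r^2 + r - 6)/(r^2 + 2*r - 24)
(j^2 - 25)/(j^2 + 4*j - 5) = (j - 5)/(j - 1)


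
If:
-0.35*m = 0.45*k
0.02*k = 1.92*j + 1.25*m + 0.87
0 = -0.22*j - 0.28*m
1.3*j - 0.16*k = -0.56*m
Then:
No Solution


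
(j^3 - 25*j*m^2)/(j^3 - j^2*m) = (j^2 - 25*m^2)/(j*(j - m))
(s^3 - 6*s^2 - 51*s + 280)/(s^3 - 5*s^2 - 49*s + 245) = (s - 8)/(s - 7)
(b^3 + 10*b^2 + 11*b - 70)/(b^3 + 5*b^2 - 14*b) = (b + 5)/b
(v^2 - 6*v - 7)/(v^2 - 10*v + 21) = (v + 1)/(v - 3)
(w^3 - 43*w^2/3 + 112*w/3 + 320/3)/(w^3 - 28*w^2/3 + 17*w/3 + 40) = (w - 8)/(w - 3)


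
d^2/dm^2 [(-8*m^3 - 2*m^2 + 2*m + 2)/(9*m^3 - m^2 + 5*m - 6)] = 4*(-117*m^6 + 783*m^5 - 702*m^4 - 575*m^3 + 840*m^2 - 303*m + 13)/(729*m^9 - 243*m^8 + 1242*m^7 - 1729*m^6 + 1014*m^5 - 1713*m^4 + 1277*m^3 - 558*m^2 + 540*m - 216)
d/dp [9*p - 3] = 9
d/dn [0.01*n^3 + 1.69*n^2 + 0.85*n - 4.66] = 0.03*n^2 + 3.38*n + 0.85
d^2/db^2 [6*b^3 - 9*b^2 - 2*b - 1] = 36*b - 18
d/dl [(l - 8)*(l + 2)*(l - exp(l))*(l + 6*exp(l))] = (1 - exp(l))*(l - 8)*(l + 2)*(l + 6*exp(l)) + (l - 8)*(l + 2)*(l - exp(l))*(6*exp(l) + 1) + (l - 8)*(l - exp(l))*(l + 6*exp(l)) + (l + 2)*(l - exp(l))*(l + 6*exp(l))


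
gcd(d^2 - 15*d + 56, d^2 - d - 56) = d - 8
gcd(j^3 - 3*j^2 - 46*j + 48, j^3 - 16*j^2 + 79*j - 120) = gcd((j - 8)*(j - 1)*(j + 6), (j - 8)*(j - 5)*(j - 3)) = j - 8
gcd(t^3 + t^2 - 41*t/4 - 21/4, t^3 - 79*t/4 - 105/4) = t + 7/2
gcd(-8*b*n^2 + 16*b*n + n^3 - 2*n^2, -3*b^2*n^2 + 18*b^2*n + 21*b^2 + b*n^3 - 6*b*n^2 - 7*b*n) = 1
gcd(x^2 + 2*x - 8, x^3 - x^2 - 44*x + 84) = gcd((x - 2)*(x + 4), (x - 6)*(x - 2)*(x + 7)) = x - 2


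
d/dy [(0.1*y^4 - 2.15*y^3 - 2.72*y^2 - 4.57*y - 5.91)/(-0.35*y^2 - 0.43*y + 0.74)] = (-0.07*y^5 + 0.623499999999999*y^4 + 2.145*y^3 - 5.2029*y^2 - 8.1626*y - 5.9231)/(0.1225*y^4 + 0.301*y^3 - 0.3331*y^2 - 0.6364*y + 0.5476)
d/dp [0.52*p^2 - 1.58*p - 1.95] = 1.04*p - 1.58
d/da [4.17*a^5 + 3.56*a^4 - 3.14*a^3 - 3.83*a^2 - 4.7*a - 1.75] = 20.85*a^4 + 14.24*a^3 - 9.42*a^2 - 7.66*a - 4.7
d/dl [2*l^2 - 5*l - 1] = 4*l - 5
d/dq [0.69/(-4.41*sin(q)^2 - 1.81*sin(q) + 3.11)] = (6.0858*sin(q) + 1.2489)*cos(q)/(4.41*sin(q)^2 + 1.81*sin(q) - 3.11)^2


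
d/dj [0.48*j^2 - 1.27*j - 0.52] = 0.96*j - 1.27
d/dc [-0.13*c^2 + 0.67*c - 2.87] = 0.67 - 0.26*c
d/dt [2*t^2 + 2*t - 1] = 4*t + 2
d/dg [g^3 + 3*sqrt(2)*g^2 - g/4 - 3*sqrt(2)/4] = 3*g^2 + 6*sqrt(2)*g - 1/4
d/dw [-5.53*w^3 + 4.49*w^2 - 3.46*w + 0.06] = -16.59*w^2 + 8.98*w - 3.46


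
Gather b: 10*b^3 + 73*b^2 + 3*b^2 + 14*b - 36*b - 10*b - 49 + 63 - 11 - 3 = 10*b^3 + 76*b^2 - 32*b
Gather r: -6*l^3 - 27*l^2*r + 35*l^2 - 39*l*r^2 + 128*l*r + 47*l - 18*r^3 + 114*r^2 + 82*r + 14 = -6*l^3 + 35*l^2 + 47*l - 18*r^3 + r^2*(114 - 39*l) + r*(-27*l^2 + 128*l + 82) + 14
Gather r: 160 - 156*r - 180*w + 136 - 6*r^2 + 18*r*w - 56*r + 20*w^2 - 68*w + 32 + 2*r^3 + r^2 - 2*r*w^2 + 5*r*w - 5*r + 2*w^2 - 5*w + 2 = 2*r^3 - 5*r^2 + r*(-2*w^2 + 23*w - 217) + 22*w^2 - 253*w + 330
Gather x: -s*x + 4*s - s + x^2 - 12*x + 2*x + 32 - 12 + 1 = 3*s + x^2 + x*(-s - 10) + 21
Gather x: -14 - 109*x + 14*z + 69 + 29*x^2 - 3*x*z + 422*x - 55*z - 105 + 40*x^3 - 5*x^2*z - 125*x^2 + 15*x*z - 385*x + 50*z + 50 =40*x^3 + x^2*(-5*z - 96) + x*(12*z - 72) + 9*z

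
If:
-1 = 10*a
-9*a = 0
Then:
No Solution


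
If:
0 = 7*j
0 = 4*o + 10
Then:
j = 0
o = -5/2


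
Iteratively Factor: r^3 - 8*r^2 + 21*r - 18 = (r - 2)*(r^2 - 6*r + 9) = (r - 3)*(r - 2)*(r - 3)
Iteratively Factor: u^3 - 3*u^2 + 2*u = (u - 2)*(u^2 - u) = (u - 2)*(u - 1)*(u)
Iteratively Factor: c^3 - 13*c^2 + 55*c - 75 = (c - 5)*(c^2 - 8*c + 15) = (c - 5)*(c - 3)*(c - 5)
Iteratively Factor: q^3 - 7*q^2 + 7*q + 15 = (q + 1)*(q^2 - 8*q + 15) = (q - 5)*(q + 1)*(q - 3)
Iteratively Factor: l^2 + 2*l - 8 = (l - 2)*(l + 4)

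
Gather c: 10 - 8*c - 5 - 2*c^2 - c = -2*c^2 - 9*c + 5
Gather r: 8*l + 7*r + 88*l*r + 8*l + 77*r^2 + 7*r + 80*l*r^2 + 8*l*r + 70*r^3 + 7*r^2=16*l + 70*r^3 + r^2*(80*l + 84) + r*(96*l + 14)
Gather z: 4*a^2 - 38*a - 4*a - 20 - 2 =4*a^2 - 42*a - 22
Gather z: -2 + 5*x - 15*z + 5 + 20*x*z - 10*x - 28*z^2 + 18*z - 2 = -5*x - 28*z^2 + z*(20*x + 3) + 1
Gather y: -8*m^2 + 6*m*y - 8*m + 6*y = -8*m^2 - 8*m + y*(6*m + 6)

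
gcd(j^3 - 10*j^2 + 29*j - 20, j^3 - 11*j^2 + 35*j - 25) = j^2 - 6*j + 5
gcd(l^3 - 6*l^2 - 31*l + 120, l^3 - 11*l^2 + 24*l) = l^2 - 11*l + 24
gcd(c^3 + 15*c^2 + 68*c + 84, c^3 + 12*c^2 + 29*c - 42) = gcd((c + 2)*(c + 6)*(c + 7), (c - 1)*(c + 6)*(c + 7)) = c^2 + 13*c + 42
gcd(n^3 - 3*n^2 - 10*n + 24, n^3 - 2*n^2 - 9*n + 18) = n^2 + n - 6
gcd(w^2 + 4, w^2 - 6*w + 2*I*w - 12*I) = w + 2*I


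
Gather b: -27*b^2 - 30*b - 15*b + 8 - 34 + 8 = -27*b^2 - 45*b - 18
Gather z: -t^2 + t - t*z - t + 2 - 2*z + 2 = -t^2 + z*(-t - 2) + 4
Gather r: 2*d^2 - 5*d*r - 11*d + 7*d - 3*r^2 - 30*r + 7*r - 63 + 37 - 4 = 2*d^2 - 4*d - 3*r^2 + r*(-5*d - 23) - 30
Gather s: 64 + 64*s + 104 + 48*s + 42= 112*s + 210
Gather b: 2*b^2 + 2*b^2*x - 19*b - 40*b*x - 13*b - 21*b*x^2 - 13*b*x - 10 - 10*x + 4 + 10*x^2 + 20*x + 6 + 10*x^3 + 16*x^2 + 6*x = b^2*(2*x + 2) + b*(-21*x^2 - 53*x - 32) + 10*x^3 + 26*x^2 + 16*x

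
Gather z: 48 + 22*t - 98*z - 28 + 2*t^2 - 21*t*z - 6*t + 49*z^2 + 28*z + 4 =2*t^2 + 16*t + 49*z^2 + z*(-21*t - 70) + 24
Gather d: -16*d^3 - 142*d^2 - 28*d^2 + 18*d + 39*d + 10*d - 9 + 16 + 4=-16*d^3 - 170*d^2 + 67*d + 11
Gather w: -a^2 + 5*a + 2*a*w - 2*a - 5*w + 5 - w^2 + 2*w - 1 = -a^2 + 3*a - w^2 + w*(2*a - 3) + 4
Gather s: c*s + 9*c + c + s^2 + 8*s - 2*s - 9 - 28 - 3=10*c + s^2 + s*(c + 6) - 40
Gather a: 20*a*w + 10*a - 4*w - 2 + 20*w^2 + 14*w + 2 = a*(20*w + 10) + 20*w^2 + 10*w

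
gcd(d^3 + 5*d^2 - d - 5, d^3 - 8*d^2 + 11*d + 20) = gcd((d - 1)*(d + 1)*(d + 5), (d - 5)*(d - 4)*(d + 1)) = d + 1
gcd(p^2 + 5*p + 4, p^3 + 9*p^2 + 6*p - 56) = p + 4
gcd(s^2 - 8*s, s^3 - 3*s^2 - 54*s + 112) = s - 8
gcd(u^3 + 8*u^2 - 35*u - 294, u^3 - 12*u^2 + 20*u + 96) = u - 6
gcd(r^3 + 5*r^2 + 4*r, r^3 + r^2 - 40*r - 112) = r + 4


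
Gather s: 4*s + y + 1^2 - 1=4*s + y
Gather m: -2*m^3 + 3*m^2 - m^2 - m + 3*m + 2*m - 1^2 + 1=-2*m^3 + 2*m^2 + 4*m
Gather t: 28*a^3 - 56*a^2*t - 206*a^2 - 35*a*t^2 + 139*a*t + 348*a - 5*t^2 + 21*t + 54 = 28*a^3 - 206*a^2 + 348*a + t^2*(-35*a - 5) + t*(-56*a^2 + 139*a + 21) + 54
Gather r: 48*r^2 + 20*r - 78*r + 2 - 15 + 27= 48*r^2 - 58*r + 14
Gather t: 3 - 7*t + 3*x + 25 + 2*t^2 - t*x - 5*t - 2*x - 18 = 2*t^2 + t*(-x - 12) + x + 10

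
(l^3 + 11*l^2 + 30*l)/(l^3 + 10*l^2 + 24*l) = (l + 5)/(l + 4)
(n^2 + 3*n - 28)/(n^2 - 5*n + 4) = (n + 7)/(n - 1)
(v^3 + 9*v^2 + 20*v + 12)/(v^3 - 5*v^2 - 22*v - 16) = (v + 6)/(v - 8)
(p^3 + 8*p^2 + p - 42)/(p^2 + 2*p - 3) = (p^2 + 5*p - 14)/(p - 1)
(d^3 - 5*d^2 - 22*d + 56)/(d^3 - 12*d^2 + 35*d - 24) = (d^3 - 5*d^2 - 22*d + 56)/(d^3 - 12*d^2 + 35*d - 24)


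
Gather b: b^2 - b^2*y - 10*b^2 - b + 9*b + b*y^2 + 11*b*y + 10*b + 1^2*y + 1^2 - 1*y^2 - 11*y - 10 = b^2*(-y - 9) + b*(y^2 + 11*y + 18) - y^2 - 10*y - 9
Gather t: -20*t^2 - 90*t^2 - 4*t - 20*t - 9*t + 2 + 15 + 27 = -110*t^2 - 33*t + 44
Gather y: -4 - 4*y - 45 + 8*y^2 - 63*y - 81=8*y^2 - 67*y - 130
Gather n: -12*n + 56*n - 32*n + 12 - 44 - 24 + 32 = 12*n - 24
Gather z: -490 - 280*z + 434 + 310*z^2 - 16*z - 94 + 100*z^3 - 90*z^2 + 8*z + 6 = 100*z^3 + 220*z^2 - 288*z - 144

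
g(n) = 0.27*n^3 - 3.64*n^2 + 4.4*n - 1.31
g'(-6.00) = 77.24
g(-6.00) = -217.07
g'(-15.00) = 295.85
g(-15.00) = -1797.56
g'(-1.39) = 16.08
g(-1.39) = -15.18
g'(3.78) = -11.54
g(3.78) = -22.11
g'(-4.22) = 49.55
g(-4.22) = -104.99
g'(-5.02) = 61.36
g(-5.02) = -149.28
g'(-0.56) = 8.73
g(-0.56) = -4.96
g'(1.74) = -5.81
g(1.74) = -3.25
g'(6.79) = -7.69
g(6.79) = -54.73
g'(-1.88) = 20.95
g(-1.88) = -24.24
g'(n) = 0.81*n^2 - 7.28*n + 4.4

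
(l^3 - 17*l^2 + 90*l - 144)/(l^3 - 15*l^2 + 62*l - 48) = (l - 3)/(l - 1)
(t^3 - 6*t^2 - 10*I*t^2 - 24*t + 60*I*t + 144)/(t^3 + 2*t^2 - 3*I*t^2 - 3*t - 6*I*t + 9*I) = (t^3 + t^2*(-6 - 10*I) + t*(-24 + 60*I) + 144)/(t^3 + t^2*(2 - 3*I) + t*(-3 - 6*I) + 9*I)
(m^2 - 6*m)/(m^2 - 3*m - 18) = m/(m + 3)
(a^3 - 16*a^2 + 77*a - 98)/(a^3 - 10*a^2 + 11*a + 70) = (a^2 - 9*a + 14)/(a^2 - 3*a - 10)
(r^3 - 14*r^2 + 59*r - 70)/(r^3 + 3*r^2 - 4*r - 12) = (r^2 - 12*r + 35)/(r^2 + 5*r + 6)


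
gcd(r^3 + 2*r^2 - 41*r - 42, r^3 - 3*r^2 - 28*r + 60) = r - 6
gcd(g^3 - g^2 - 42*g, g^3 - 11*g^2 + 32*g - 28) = g - 7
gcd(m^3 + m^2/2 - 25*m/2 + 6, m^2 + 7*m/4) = 1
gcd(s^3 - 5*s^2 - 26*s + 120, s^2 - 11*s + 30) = s - 6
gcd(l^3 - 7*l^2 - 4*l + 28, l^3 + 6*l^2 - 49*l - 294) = l - 7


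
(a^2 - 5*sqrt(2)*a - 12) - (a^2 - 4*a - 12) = -5*sqrt(2)*a + 4*a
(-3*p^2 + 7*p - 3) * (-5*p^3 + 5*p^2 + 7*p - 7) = 15*p^5 - 50*p^4 + 29*p^3 + 55*p^2 - 70*p + 21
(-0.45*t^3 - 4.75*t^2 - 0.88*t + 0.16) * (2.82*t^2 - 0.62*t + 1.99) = -1.269*t^5 - 13.116*t^4 - 0.4321*t^3 - 8.4557*t^2 - 1.8504*t + 0.3184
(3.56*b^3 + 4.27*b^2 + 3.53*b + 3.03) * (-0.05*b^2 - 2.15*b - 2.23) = -0.178*b^5 - 7.8675*b^4 - 17.2958*b^3 - 17.2631*b^2 - 14.3864*b - 6.7569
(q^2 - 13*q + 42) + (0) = q^2 - 13*q + 42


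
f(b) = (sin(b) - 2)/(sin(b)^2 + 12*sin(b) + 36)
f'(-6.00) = 0.04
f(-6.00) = -0.04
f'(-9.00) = -0.05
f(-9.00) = -0.08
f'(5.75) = 0.05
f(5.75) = -0.08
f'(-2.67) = -0.05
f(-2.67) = -0.08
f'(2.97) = -0.04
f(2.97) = -0.05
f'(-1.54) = 0.00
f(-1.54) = -0.12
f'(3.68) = -0.05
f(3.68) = -0.08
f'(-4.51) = -0.01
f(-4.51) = -0.02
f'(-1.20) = 0.03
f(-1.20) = -0.11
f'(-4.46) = -0.01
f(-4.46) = -0.02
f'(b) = (-2*sin(b)*cos(b) - 12*cos(b))*(sin(b) - 2)/(sin(b)^2 + 12*sin(b) + 36)^2 + cos(b)/(sin(b)^2 + 12*sin(b) + 36)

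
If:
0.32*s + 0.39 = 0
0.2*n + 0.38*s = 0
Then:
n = 2.32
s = -1.22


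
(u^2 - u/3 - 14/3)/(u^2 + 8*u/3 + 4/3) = (3*u - 7)/(3*u + 2)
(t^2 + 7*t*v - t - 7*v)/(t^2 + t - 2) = (t + 7*v)/(t + 2)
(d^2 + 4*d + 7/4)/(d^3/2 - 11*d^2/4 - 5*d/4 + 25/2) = (4*d^2 + 16*d + 7)/(2*d^3 - 11*d^2 - 5*d + 50)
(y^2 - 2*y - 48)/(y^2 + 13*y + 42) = (y - 8)/(y + 7)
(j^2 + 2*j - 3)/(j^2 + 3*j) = (j - 1)/j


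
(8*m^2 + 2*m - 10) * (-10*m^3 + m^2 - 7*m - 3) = -80*m^5 - 12*m^4 + 46*m^3 - 48*m^2 + 64*m + 30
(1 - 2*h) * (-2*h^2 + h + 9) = 4*h^3 - 4*h^2 - 17*h + 9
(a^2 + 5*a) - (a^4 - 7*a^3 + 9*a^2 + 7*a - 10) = -a^4 + 7*a^3 - 8*a^2 - 2*a + 10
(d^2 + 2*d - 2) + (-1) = d^2 + 2*d - 3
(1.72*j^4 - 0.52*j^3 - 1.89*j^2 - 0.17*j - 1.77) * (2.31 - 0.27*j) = -0.4644*j^5 + 4.1136*j^4 - 0.6909*j^3 - 4.32*j^2 + 0.0852*j - 4.0887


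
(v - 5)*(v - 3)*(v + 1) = v^3 - 7*v^2 + 7*v + 15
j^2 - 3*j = j*(j - 3)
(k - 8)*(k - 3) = k^2 - 11*k + 24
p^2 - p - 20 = (p - 5)*(p + 4)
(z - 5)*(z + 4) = z^2 - z - 20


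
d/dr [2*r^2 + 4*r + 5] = 4*r + 4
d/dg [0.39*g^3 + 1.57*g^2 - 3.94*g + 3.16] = 1.17*g^2 + 3.14*g - 3.94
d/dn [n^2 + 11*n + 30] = 2*n + 11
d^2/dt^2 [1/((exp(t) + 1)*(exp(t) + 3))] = 4*(exp(3*t) + 3*exp(2*t) + exp(t) - 3)*exp(t)/(exp(6*t) + 12*exp(5*t) + 57*exp(4*t) + 136*exp(3*t) + 171*exp(2*t) + 108*exp(t) + 27)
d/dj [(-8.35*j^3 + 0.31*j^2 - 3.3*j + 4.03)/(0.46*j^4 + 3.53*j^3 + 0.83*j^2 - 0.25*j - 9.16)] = (3.841*j^6 - 0.285200000000003*j^5 - 3.4708*j^4 + 20.0578*j^3 + 189.4418*j^2 - 12.369*j + 31.2355)/(0.2116*j^8 + 3.2476*j^7 + 13.2245*j^6 + 5.6298*j^5 - 9.5033*j^4 - 65.0846*j^3 - 15.1431*j^2 + 4.58*j + 83.9056)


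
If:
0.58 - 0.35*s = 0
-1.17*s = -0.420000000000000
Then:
No Solution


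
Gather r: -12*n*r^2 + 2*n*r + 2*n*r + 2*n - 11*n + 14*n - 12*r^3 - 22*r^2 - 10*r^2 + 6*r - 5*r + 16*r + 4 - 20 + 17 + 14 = 5*n - 12*r^3 + r^2*(-12*n - 32) + r*(4*n + 17) + 15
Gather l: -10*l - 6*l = -16*l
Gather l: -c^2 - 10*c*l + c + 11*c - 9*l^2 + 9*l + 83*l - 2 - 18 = -c^2 + 12*c - 9*l^2 + l*(92 - 10*c) - 20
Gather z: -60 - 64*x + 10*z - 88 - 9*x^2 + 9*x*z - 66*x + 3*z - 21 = -9*x^2 - 130*x + z*(9*x + 13) - 169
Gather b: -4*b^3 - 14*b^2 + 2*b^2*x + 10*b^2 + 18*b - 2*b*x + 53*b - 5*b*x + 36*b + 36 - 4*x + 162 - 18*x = -4*b^3 + b^2*(2*x - 4) + b*(107 - 7*x) - 22*x + 198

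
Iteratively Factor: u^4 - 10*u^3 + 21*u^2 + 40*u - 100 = (u - 5)*(u^3 - 5*u^2 - 4*u + 20) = (u - 5)*(u + 2)*(u^2 - 7*u + 10) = (u - 5)^2*(u + 2)*(u - 2)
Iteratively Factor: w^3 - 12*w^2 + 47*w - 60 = (w - 5)*(w^2 - 7*w + 12) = (w - 5)*(w - 3)*(w - 4)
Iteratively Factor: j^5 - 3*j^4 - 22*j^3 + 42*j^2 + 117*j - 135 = (j - 1)*(j^4 - 2*j^3 - 24*j^2 + 18*j + 135) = (j - 5)*(j - 1)*(j^3 + 3*j^2 - 9*j - 27) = (j - 5)*(j - 3)*(j - 1)*(j^2 + 6*j + 9) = (j - 5)*(j - 3)*(j - 1)*(j + 3)*(j + 3)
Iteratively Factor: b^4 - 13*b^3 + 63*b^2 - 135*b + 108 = (b - 3)*(b^3 - 10*b^2 + 33*b - 36) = (b - 4)*(b - 3)*(b^2 - 6*b + 9) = (b - 4)*(b - 3)^2*(b - 3)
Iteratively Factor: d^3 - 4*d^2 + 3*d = (d - 3)*(d^2 - d) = (d - 3)*(d - 1)*(d)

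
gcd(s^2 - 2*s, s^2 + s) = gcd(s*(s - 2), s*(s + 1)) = s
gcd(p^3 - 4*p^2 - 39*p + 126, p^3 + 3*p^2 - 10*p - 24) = p - 3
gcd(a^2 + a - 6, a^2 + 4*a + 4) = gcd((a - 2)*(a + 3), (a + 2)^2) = 1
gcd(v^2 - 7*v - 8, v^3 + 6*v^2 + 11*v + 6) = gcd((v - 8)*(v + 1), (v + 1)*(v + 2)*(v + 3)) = v + 1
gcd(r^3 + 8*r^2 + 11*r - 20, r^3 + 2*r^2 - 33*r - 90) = r + 5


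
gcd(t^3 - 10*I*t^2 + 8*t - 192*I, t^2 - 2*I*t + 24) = t^2 - 2*I*t + 24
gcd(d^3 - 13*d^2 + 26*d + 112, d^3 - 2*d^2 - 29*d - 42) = d^2 - 5*d - 14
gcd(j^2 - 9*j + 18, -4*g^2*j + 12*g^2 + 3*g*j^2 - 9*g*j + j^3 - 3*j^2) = j - 3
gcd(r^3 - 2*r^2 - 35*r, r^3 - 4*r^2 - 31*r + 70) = r^2 - 2*r - 35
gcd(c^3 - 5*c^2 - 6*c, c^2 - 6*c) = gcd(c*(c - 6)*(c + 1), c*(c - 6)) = c^2 - 6*c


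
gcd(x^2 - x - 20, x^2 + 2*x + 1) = 1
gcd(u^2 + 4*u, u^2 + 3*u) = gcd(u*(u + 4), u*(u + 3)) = u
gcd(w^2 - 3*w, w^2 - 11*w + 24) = w - 3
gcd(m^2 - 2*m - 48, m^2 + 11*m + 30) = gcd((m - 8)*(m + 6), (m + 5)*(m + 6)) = m + 6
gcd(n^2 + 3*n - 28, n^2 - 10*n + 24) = n - 4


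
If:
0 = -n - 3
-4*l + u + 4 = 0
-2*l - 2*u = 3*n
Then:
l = 17/10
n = -3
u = 14/5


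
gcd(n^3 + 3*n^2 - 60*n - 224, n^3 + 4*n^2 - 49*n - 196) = n^2 + 11*n + 28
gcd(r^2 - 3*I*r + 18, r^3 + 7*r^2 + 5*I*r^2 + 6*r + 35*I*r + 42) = 1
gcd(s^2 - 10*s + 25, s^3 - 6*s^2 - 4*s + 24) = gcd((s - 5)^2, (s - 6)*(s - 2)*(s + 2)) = 1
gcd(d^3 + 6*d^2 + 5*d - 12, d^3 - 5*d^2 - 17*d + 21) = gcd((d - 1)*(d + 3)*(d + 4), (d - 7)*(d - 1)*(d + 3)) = d^2 + 2*d - 3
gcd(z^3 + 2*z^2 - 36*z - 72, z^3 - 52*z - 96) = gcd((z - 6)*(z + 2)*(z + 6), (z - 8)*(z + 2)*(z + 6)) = z^2 + 8*z + 12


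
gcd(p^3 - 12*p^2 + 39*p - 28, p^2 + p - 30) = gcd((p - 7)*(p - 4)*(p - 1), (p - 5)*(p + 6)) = 1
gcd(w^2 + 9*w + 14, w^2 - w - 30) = 1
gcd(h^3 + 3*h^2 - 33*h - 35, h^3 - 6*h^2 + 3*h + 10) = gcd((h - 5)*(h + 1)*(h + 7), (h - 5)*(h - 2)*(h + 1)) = h^2 - 4*h - 5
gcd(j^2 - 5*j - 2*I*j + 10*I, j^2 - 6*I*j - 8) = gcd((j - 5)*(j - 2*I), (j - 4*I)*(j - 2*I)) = j - 2*I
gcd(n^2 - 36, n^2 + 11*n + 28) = 1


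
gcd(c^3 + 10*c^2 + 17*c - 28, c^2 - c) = c - 1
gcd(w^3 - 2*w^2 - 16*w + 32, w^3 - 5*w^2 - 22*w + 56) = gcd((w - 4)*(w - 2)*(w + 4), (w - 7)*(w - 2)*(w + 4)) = w^2 + 2*w - 8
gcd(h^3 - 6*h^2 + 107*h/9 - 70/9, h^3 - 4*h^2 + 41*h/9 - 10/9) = h^2 - 11*h/3 + 10/3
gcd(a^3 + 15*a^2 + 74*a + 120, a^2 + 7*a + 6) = a + 6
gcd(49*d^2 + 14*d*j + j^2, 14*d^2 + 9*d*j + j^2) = 7*d + j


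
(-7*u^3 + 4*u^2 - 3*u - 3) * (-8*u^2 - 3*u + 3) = 56*u^5 - 11*u^4 - 9*u^3 + 45*u^2 - 9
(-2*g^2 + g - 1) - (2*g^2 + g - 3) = 2 - 4*g^2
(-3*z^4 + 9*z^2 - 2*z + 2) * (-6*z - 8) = 18*z^5 + 24*z^4 - 54*z^3 - 60*z^2 + 4*z - 16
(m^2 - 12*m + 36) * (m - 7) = m^3 - 19*m^2 + 120*m - 252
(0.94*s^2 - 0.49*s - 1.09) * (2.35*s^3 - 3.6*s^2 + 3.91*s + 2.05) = 2.209*s^5 - 4.5355*s^4 + 2.8779*s^3 + 3.9351*s^2 - 5.2664*s - 2.2345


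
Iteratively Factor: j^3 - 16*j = (j)*(j^2 - 16) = j*(j + 4)*(j - 4)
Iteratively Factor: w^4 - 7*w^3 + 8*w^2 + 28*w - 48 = (w - 3)*(w^3 - 4*w^2 - 4*w + 16) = (w - 4)*(w - 3)*(w^2 - 4) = (w - 4)*(w - 3)*(w + 2)*(w - 2)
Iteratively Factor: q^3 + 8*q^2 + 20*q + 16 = (q + 2)*(q^2 + 6*q + 8) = (q + 2)*(q + 4)*(q + 2)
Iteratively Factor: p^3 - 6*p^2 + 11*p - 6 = (p - 2)*(p^2 - 4*p + 3) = (p - 3)*(p - 2)*(p - 1)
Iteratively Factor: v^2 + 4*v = (v)*(v + 4)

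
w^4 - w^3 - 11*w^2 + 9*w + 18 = (w - 3)*(w - 2)*(w + 1)*(w + 3)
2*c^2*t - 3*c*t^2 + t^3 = t*(-2*c + t)*(-c + t)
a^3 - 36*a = a*(a - 6)*(a + 6)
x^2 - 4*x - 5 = (x - 5)*(x + 1)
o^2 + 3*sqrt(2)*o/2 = o*(o + 3*sqrt(2)/2)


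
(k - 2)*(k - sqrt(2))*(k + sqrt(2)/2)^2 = k^4 - 2*k^3 - 3*k^2/2 - sqrt(2)*k/2 + 3*k + sqrt(2)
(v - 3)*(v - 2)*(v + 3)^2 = v^4 + v^3 - 15*v^2 - 9*v + 54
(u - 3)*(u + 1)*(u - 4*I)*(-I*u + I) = -I*u^4 - 4*u^3 + 3*I*u^3 + 12*u^2 + I*u^2 + 4*u - 3*I*u - 12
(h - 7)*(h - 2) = h^2 - 9*h + 14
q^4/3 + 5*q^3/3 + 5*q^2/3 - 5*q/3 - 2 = (q/3 + 1)*(q - 1)*(q + 1)*(q + 2)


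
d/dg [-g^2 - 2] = -2*g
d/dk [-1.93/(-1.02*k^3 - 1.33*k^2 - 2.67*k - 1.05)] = (-5.9058*k^2 - 5.1338*k - 5.1531)/(1.02*k^3 + 1.33*k^2 + 2.67*k + 1.05)^2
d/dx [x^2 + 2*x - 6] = 2*x + 2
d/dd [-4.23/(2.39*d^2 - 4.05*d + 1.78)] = (20.2194*d - 17.1315)/(2.39*d^2 - 4.05*d + 1.78)^2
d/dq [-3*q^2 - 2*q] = -6*q - 2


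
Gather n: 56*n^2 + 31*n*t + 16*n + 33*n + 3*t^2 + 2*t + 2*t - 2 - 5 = 56*n^2 + n*(31*t + 49) + 3*t^2 + 4*t - 7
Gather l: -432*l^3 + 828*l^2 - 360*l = -432*l^3 + 828*l^2 - 360*l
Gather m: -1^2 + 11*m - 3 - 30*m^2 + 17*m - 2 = -30*m^2 + 28*m - 6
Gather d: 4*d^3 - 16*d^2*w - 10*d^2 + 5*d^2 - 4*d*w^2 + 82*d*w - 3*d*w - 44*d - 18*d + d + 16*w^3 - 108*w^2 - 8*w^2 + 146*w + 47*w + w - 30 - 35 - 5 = 4*d^3 + d^2*(-16*w - 5) + d*(-4*w^2 + 79*w - 61) + 16*w^3 - 116*w^2 + 194*w - 70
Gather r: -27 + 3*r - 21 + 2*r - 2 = 5*r - 50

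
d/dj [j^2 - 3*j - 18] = 2*j - 3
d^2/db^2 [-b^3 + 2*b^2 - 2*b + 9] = 4 - 6*b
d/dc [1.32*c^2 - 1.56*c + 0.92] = 2.64*c - 1.56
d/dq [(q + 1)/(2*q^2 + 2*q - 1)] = (-2*q^2 - 4*q - 3)/(4*q^4 + 8*q^3 - 4*q + 1)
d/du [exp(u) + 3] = exp(u)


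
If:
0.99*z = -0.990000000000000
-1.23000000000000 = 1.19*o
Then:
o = -1.03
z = -1.00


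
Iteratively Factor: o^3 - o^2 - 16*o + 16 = (o - 1)*(o^2 - 16) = (o - 1)*(o + 4)*(o - 4)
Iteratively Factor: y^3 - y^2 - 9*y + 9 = (y + 3)*(y^2 - 4*y + 3) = (y - 3)*(y + 3)*(y - 1)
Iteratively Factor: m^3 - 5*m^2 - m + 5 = (m + 1)*(m^2 - 6*m + 5) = (m - 5)*(m + 1)*(m - 1)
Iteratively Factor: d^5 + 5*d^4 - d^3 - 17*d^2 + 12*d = (d + 3)*(d^4 + 2*d^3 - 7*d^2 + 4*d) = (d - 1)*(d + 3)*(d^3 + 3*d^2 - 4*d) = (d - 1)^2*(d + 3)*(d^2 + 4*d) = (d - 1)^2*(d + 3)*(d + 4)*(d)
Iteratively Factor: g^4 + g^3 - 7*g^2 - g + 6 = (g + 1)*(g^3 - 7*g + 6) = (g - 2)*(g + 1)*(g^2 + 2*g - 3) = (g - 2)*(g - 1)*(g + 1)*(g + 3)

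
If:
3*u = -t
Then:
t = -3*u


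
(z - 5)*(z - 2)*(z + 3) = z^3 - 4*z^2 - 11*z + 30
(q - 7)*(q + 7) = q^2 - 49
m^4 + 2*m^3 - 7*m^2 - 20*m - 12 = (m - 3)*(m + 1)*(m + 2)^2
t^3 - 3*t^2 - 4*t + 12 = (t - 3)*(t - 2)*(t + 2)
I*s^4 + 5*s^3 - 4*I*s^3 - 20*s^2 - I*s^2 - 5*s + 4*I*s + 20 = (s - 4)*(s + 1)*(s - 5*I)*(I*s - I)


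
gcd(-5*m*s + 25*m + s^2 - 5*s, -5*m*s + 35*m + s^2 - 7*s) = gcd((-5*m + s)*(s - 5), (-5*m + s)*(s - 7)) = -5*m + s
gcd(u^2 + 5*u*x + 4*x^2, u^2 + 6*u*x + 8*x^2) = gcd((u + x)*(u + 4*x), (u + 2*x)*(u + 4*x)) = u + 4*x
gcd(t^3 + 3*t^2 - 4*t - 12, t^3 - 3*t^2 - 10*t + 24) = t^2 + t - 6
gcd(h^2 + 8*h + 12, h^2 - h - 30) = 1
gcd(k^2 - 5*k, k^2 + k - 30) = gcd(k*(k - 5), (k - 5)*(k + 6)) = k - 5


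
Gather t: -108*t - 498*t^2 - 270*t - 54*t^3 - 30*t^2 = -54*t^3 - 528*t^2 - 378*t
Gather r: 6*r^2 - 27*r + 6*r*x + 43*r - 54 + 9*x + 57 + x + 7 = 6*r^2 + r*(6*x + 16) + 10*x + 10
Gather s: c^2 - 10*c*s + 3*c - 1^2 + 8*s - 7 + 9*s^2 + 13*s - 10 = c^2 + 3*c + 9*s^2 + s*(21 - 10*c) - 18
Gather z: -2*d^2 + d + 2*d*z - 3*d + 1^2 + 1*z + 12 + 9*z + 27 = -2*d^2 - 2*d + z*(2*d + 10) + 40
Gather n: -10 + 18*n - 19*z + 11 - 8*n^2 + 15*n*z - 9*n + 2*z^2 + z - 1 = -8*n^2 + n*(15*z + 9) + 2*z^2 - 18*z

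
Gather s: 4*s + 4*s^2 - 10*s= 4*s^2 - 6*s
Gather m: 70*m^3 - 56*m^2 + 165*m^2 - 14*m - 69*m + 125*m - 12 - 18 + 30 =70*m^3 + 109*m^2 + 42*m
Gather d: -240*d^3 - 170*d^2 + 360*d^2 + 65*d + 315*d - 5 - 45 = -240*d^3 + 190*d^2 + 380*d - 50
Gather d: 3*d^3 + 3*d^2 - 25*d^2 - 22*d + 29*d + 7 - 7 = 3*d^3 - 22*d^2 + 7*d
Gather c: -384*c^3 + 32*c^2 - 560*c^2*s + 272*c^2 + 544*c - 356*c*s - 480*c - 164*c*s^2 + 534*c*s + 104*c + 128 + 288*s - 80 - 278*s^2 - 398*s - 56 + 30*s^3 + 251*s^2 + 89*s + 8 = -384*c^3 + c^2*(304 - 560*s) + c*(-164*s^2 + 178*s + 168) + 30*s^3 - 27*s^2 - 21*s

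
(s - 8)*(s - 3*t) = s^2 - 3*s*t - 8*s + 24*t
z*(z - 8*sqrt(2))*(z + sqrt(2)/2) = z^3 - 15*sqrt(2)*z^2/2 - 8*z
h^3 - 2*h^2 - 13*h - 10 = (h - 5)*(h + 1)*(h + 2)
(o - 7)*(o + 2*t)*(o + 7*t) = o^3 + 9*o^2*t - 7*o^2 + 14*o*t^2 - 63*o*t - 98*t^2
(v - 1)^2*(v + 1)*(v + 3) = v^4 + 2*v^3 - 4*v^2 - 2*v + 3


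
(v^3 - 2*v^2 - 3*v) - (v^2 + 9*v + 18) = v^3 - 3*v^2 - 12*v - 18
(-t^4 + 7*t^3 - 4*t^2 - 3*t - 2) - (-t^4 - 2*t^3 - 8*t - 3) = 9*t^3 - 4*t^2 + 5*t + 1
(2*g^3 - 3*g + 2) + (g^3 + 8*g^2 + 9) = 3*g^3 + 8*g^2 - 3*g + 11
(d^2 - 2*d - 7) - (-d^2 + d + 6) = 2*d^2 - 3*d - 13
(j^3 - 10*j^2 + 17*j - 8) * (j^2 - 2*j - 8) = j^5 - 12*j^4 + 29*j^3 + 38*j^2 - 120*j + 64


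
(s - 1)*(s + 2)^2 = s^3 + 3*s^2 - 4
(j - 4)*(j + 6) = j^2 + 2*j - 24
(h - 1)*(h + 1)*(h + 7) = h^3 + 7*h^2 - h - 7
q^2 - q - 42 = (q - 7)*(q + 6)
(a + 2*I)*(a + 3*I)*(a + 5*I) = a^3 + 10*I*a^2 - 31*a - 30*I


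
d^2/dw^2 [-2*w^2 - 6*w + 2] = -4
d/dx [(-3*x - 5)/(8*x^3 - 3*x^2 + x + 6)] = (-24*x^3 + 9*x^2 - 3*x + (3*x + 5)*(24*x^2 - 6*x + 1) - 18)/(8*x^3 - 3*x^2 + x + 6)^2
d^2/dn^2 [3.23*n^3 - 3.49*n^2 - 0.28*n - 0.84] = 19.38*n - 6.98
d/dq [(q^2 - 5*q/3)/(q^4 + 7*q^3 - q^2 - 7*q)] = 2*(-3*q^3 - 3*q^2 + 35*q - 13)/(3*(q^6 + 14*q^5 + 47*q^4 - 28*q^3 - 97*q^2 + 14*q + 49))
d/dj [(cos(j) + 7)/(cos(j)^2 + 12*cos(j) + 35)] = sin(j)/(cos(j) + 5)^2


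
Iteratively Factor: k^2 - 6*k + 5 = (k - 1)*(k - 5)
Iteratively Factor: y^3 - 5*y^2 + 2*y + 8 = (y + 1)*(y^2 - 6*y + 8) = (y - 2)*(y + 1)*(y - 4)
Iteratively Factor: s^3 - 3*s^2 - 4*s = (s + 1)*(s^2 - 4*s) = (s - 4)*(s + 1)*(s)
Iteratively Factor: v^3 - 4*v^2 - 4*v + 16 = (v - 4)*(v^2 - 4) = (v - 4)*(v + 2)*(v - 2)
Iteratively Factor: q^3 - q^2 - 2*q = (q + 1)*(q^2 - 2*q) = (q - 2)*(q + 1)*(q)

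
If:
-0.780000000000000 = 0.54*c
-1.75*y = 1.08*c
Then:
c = -1.44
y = 0.89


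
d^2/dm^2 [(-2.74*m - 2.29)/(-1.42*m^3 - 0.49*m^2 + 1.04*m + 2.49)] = (33.149616*m^5 + 66.849624*m^4 + 34.902724*m^3 + 99.264846*m^2 + 61.638432*m - 3.649222)/(2.863288*m^9 + 2.964108*m^8 - 5.268342*m^7 - 19.286651*m^6 - 6.536748*m^5 + 21.859797*m^4 + 32.900986*m^3 + 1.034595*m^2 - 19.344312*m - 15.438249)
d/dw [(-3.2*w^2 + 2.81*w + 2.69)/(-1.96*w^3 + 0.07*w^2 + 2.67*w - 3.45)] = (-6.272*w^4 + 11.0152*w^3 + 7.0765*w^2 + 21.7034*w - 16.8768)/(3.8416*w^6 - 0.2744*w^5 - 10.4615*w^4 + 13.8978*w^3 + 6.6459*w^2 - 18.423*w + 11.9025)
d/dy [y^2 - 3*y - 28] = 2*y - 3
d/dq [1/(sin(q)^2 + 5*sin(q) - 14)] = -(2*sin(q) + 5)*cos(q)/(sin(q)^2 + 5*sin(q) - 14)^2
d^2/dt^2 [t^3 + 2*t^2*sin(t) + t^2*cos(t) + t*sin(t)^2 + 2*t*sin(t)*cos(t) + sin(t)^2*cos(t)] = -2*t^2*sin(t) - t^2*cos(t) - 4*t*sin(t) - 4*t*sin(2*t) + 8*t*cos(t) + 2*t*cos(2*t) + 6*t + 2*sin(2*t) + 4*sqrt(2)*sin(t + pi/4) - 9*cos(t)/4 + 4*cos(2*t) + 9*cos(3*t)/4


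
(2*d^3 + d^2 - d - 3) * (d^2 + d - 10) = 2*d^5 + 3*d^4 - 20*d^3 - 14*d^2 + 7*d + 30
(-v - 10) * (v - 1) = -v^2 - 9*v + 10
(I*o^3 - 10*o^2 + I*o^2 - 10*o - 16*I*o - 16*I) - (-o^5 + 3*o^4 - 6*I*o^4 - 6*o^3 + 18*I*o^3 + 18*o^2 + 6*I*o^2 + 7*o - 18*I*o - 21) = o^5 - 3*o^4 + 6*I*o^4 + 6*o^3 - 17*I*o^3 - 28*o^2 - 5*I*o^2 - 17*o + 2*I*o + 21 - 16*I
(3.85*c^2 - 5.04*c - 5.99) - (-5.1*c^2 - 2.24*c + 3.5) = 8.95*c^2 - 2.8*c - 9.49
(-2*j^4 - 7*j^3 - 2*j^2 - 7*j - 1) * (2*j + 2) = -4*j^5 - 18*j^4 - 18*j^3 - 18*j^2 - 16*j - 2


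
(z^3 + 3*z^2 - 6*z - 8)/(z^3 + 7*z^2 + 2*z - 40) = (z + 1)/(z + 5)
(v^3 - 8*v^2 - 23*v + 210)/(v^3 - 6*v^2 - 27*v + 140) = (v - 6)/(v - 4)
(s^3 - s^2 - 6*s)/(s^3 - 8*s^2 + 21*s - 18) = s*(s + 2)/(s^2 - 5*s + 6)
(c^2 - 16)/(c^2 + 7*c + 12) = (c - 4)/(c + 3)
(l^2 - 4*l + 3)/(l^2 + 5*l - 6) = (l - 3)/(l + 6)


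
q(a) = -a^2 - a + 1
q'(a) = -2*a - 1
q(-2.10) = -1.31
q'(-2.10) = 3.20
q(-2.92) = -4.61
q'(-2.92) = 4.84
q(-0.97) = 1.03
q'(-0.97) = 0.94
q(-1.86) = -0.60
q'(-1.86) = 2.72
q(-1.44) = 0.37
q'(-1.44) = 1.88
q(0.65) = -0.07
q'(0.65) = -2.30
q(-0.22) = 1.17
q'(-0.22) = -0.56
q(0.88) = -0.65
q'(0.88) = -2.76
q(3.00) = -11.00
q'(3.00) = -7.00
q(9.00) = -89.00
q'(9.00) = -19.00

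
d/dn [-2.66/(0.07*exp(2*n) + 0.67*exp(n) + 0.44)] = (0.3724*exp(n) + 1.7822)*exp(n)/(0.07*exp(2*n) + 0.67*exp(n) + 0.44)^2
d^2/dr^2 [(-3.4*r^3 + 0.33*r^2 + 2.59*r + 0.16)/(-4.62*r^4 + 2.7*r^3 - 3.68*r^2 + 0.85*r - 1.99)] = (145.14192*r^9 - 42.2619119999999*r^8 - 985.518072*r^7 + 709.520136*r^6 - 1130.199264*r^5 + 326.995848*r^4 + 374.154248*r^3 - 184.551312*r^2 + 192.433368*r - 9.263412)/(98.611128*r^12 - 172.88964*r^11 + 336.681576*r^10 - 349.53714*r^9 + 459.222732*r^8 - 363.93066*r^7 + 357.043886*r^6 - 205.90959*r^5 + 171.113814*r^4 - 70.039255*r^3 + 48.032829*r^2 - 10.098255*r + 7.880599)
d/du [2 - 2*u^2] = -4*u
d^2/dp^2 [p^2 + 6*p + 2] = 2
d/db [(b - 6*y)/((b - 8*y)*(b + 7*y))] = ((-b + 6*y)*(b - 8*y) + (-b + 6*y)*(b + 7*y) + (b - 8*y)*(b + 7*y))/((b - 8*y)^2*(b + 7*y)^2)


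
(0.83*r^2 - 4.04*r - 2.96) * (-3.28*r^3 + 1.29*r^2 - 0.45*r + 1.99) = -2.7224*r^5 + 14.3219*r^4 + 4.1237*r^3 - 0.3487*r^2 - 6.7076*r - 5.8904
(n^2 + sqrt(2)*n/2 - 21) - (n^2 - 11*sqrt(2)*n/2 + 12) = 6*sqrt(2)*n - 33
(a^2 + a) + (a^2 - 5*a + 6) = 2*a^2 - 4*a + 6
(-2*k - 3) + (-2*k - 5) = -4*k - 8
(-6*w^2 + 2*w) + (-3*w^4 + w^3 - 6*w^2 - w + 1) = -3*w^4 + w^3 - 12*w^2 + w + 1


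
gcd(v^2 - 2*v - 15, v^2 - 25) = v - 5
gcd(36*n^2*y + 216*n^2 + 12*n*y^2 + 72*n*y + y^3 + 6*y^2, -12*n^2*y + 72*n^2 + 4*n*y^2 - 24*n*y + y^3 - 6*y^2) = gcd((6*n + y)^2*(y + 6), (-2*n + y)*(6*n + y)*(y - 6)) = 6*n + y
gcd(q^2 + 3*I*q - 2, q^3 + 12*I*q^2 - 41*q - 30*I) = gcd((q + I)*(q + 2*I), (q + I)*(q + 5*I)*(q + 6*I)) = q + I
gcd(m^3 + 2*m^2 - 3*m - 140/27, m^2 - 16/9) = m + 4/3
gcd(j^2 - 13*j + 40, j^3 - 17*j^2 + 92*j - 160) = j^2 - 13*j + 40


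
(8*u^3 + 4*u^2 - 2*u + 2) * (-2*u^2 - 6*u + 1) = -16*u^5 - 56*u^4 - 12*u^3 + 12*u^2 - 14*u + 2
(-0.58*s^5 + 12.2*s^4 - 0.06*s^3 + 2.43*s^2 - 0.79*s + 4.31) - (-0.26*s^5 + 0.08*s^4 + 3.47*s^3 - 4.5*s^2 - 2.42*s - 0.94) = -0.32*s^5 + 12.12*s^4 - 3.53*s^3 + 6.93*s^2 + 1.63*s + 5.25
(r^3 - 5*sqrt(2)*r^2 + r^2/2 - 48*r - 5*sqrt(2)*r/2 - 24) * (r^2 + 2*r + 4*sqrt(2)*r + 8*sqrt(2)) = r^5 - sqrt(2)*r^4 + 5*r^4/2 - 87*r^3 - 5*sqrt(2)*r^3/2 - 193*sqrt(2)*r^2 - 220*r^2 - 480*sqrt(2)*r - 88*r - 192*sqrt(2)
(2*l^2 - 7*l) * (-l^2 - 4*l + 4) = -2*l^4 - l^3 + 36*l^2 - 28*l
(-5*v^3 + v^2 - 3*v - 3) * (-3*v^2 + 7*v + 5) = 15*v^5 - 38*v^4 - 9*v^3 - 7*v^2 - 36*v - 15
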